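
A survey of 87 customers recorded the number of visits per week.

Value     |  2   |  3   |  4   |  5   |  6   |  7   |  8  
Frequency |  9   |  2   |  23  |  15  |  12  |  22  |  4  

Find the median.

5

Cumulative frequencies: 9, 11, 34, 49, 61, 83, 87
n = 87, so the median is the value in position (n+1)/2 = 44.
Position 44 falls at value 5.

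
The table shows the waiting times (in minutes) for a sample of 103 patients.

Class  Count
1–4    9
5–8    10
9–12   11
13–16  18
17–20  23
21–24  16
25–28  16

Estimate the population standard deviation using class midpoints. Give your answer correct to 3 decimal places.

7.303

Midpoints: 2.5, 6.5, 10.5, 14.5, 18.5, 22.5, 26.5
n = 103, Σfm = 1673.5, mean = 16.2476
Σfm² = 32683.75
Σf(m − x̄)² = Σfm² − (Σfm)²/n = 32683.75 − 1673.5²/103 = 5493.4369
Population variance = 5493.4369 / 103 = 53.3343
Standard deviation = √53.3343 = 7.3030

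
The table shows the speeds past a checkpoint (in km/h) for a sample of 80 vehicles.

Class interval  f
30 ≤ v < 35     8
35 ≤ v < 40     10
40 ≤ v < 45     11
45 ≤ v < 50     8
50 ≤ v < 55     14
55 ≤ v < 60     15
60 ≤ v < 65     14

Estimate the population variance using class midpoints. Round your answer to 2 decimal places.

97.18

Midpoints: 32.5, 37.5, 42.5, 47.5, 52.5, 57.5, 62.5
n = 80, Σfm = 3955, mean = 49.4375
Σfm² = 203300
Σf(m − x̄)² = Σfm² − (Σfm)²/n = 203300 − 3955²/80 = 7774.6875
Population variance = 7774.6875 / 80 = 97.1836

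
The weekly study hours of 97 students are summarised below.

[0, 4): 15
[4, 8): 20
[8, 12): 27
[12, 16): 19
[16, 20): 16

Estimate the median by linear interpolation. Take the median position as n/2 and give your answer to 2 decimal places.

Cumulative frequencies: 15, 35, 62, 81, 97
n = 97; position = n/2 = 48.5.
This falls in the class [8, 12): L = 8, F = 35, f = 27, h = 4.
Median ≈ 8 + ((48.5 − 35) / 27) × 4 = 10.0000

10.00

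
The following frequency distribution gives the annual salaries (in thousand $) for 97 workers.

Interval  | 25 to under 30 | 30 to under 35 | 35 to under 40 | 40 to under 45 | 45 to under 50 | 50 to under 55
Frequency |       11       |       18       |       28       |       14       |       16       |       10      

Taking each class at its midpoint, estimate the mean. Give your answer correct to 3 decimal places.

39.356

Midpoints: 27.5, 32.5, 37.5, 42.5, 47.5, 52.5
Σfm = 11×27.5 + 18×32.5 + 28×37.5 + 14×42.5 + 16×47.5 + 10×52.5 = 3817.5
n = Σf = 97
Mean = 3817.5 / 97 = 39.3557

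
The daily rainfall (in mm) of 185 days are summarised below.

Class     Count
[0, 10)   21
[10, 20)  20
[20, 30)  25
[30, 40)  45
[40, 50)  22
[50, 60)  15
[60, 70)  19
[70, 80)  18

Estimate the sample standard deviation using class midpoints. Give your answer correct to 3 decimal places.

21.108

Midpoints: 5, 15, 25, 35, 45, 55, 65, 75
n = 185, Σfm = 7005, mean = 37.8649
Σfm² = 347225
Σf(m − x̄)² = Σfm² − (Σfm)²/n = 347225 − 7005²/185 = 81981.6216
Sample variance = 81981.6216 / 184 = 445.5523
Standard deviation = √445.5523 = 21.1081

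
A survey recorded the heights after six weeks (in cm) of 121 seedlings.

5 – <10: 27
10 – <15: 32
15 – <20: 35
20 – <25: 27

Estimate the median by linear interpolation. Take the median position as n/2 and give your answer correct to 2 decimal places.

Cumulative frequencies: 27, 59, 94, 121
n = 121; position = n/2 = 60.5.
This falls in the class 15 – <20: L = 15, F = 59, f = 35, h = 5.
Median ≈ 15 + ((60.5 − 59) / 35) × 5 = 15.2143

15.21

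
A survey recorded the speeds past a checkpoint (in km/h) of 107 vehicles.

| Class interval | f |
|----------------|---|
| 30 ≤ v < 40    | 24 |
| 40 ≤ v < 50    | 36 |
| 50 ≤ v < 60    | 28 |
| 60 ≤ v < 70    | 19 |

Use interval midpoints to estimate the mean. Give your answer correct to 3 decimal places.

48.925

Midpoints: 35, 45, 55, 65
Σfm = 24×35 + 36×45 + 28×55 + 19×65 = 5235
n = Σf = 107
Mean = 5235 / 107 = 48.9252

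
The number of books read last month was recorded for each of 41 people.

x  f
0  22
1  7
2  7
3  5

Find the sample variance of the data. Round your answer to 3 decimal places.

Values: 0, 1, 2, 3
n = 41, Σfx = 36, mean = 0.8780
Σfx² = 80
Σf(x − x̄)² = Σfx² − (Σfx)²/n = 80 − 36²/41 = 48.3902
Sample variance = 48.3902 / 40 = 1.2098

1.210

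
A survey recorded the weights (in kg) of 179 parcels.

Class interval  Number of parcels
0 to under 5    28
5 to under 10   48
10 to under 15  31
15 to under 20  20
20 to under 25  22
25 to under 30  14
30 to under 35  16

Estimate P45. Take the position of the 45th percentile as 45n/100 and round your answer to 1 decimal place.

Cumulative frequencies: 28, 76, 107, 127, 149, 163, 179
n = 179; position = 45n/100 = 80.55.
This falls in the class 10 to under 15: L = 10, F = 76, f = 31, h = 5.
45th percentile ≈ 10 + ((80.55 − 76) / 31) × 5 = 10.7339

10.7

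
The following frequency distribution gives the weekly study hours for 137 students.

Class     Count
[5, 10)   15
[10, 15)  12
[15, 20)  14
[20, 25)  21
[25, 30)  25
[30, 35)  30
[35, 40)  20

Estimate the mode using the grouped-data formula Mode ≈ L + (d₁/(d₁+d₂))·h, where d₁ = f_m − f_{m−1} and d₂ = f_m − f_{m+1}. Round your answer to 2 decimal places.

31.67

Modal class: [30, 35) (highest frequency 30).
d₁ = 30 − 25 = 5, d₂ = 30 − 20 = 10
Mode ≈ 30 + (5/(5+10)) × 5 = 30 + 1.6667 = 31.6667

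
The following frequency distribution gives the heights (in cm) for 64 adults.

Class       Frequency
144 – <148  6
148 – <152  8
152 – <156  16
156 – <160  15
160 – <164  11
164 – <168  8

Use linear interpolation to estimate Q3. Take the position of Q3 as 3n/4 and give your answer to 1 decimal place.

Cumulative frequencies: 6, 14, 30, 45, 56, 64
n = 64; position = 3n/4 = 48.
This falls in the class 160 – <164: L = 160, F = 45, f = 11, h = 4.
Upper quartile ≈ 160 + ((48 − 45) / 11) × 4 = 161.0909

161.1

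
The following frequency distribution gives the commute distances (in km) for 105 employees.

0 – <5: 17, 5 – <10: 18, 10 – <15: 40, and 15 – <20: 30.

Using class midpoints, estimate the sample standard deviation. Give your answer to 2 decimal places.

Midpoints: 2.5, 7.5, 12.5, 17.5
n = 105, Σfm = 1202.5, mean = 11.4524
Σfm² = 16556.25
Σf(m − x̄)² = Σfm² − (Σfm)²/n = 16556.25 − 1202.5²/105 = 2784.7619
Sample variance = 2784.7619 / 104 = 26.7766
Standard deviation = √26.7766 = 5.1746

5.17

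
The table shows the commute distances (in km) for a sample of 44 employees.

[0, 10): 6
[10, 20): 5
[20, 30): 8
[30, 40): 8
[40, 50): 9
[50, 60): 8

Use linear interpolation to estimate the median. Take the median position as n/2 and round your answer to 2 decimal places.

33.75

Cumulative frequencies: 6, 11, 19, 27, 36, 44
n = 44; position = n/2 = 22.
This falls in the class [30, 40): L = 30, F = 19, f = 8, h = 10.
Median ≈ 30 + ((22 − 19) / 8) × 10 = 33.7500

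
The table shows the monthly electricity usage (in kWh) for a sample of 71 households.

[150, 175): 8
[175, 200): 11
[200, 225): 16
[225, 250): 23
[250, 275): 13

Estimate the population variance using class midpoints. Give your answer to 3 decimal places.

Midpoints: 162.5, 187.5, 212.5, 237.5, 262.5
n = 71, Σfm = 15637.5, mean = 220.2465
Σfm² = 3513593.75
Σf(m − x̄)² = Σfm² − (Σfm)²/n = 3513593.75 − 15637.5²/71 = 69489.4366
Population variance = 69489.4366 / 71 = 978.7245

978.724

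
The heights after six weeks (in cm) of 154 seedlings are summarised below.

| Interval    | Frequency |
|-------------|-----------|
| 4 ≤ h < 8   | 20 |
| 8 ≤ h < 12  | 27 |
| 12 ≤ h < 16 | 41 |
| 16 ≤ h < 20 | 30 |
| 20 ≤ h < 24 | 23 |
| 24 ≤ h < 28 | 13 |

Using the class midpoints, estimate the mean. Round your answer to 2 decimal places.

15.25

Midpoints: 6, 10, 14, 18, 22, 26
Σfm = 20×6 + 27×10 + 41×14 + 30×18 + 23×22 + 13×26 = 2348
n = Σf = 154
Mean = 2348 / 154 = 15.2468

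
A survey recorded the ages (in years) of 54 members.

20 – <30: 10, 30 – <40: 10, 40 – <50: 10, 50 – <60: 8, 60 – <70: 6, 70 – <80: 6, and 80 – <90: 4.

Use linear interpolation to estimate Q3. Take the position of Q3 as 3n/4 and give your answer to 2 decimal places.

64.17

Cumulative frequencies: 10, 20, 30, 38, 44, 50, 54
n = 54; position = 3n/4 = 40.5.
This falls in the class 60 – <70: L = 60, F = 38, f = 6, h = 10.
Upper quartile ≈ 60 + ((40.5 − 38) / 6) × 10 = 64.1667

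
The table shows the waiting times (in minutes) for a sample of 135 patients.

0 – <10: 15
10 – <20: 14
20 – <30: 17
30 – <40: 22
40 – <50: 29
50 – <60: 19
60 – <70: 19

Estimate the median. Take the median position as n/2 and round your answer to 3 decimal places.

39.773

Cumulative frequencies: 15, 29, 46, 68, 97, 116, 135
n = 135; position = n/2 = 67.5.
This falls in the class 30 – <40: L = 30, F = 46, f = 22, h = 10.
Median ≈ 30 + ((67.5 − 46) / 22) × 10 = 39.7727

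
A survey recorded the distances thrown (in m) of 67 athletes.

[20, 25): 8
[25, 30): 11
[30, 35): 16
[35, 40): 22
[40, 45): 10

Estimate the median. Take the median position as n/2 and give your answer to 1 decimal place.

Cumulative frequencies: 8, 19, 35, 57, 67
n = 67; position = n/2 = 33.5.
This falls in the class [30, 35): L = 30, F = 19, f = 16, h = 5.
Median ≈ 30 + ((33.5 − 19) / 16) × 5 = 34.5312

34.5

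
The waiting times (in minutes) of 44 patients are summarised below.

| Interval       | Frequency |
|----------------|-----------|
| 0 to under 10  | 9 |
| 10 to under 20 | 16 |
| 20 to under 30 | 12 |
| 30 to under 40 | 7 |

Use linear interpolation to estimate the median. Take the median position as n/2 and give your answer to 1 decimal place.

18.1

Cumulative frequencies: 9, 25, 37, 44
n = 44; position = n/2 = 22.
This falls in the class 10 to under 20: L = 10, F = 9, f = 16, h = 10.
Median ≈ 10 + ((22 − 9) / 16) × 10 = 18.1250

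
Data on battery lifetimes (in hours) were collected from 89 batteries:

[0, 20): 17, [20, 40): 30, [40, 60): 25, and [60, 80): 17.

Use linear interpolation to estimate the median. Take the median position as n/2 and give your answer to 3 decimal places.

Cumulative frequencies: 17, 47, 72, 89
n = 89; position = n/2 = 44.5.
This falls in the class [20, 40): L = 20, F = 17, f = 30, h = 20.
Median ≈ 20 + ((44.5 − 17) / 30) × 20 = 38.3333

38.333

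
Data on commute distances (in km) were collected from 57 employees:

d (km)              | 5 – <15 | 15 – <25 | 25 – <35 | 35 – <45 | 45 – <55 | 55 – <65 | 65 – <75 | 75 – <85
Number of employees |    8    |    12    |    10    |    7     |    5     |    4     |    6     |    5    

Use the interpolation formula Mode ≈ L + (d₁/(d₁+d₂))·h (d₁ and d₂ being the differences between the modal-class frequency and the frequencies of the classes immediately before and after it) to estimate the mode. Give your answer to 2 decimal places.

Modal class: 15 – <25 (highest frequency 12).
d₁ = 12 − 8 = 4, d₂ = 12 − 10 = 2
Mode ≈ 15 + (4/(4+2)) × 10 = 15 + 6.6667 = 21.6667

21.67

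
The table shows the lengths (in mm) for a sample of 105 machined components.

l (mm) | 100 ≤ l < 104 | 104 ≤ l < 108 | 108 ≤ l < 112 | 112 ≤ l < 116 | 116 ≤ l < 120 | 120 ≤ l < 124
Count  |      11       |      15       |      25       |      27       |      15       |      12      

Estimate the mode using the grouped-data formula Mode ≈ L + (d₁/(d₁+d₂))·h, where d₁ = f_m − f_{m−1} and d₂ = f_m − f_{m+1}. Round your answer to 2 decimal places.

112.57

Modal class: 112 ≤ l < 116 (highest frequency 27).
d₁ = 27 − 25 = 2, d₂ = 27 − 15 = 12
Mode ≈ 112 + (2/(2+12)) × 4 = 112 + 0.5714 = 112.5714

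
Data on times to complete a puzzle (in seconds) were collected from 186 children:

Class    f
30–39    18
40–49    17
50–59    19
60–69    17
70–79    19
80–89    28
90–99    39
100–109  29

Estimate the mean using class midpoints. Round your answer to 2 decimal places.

75.31

Midpoints: 34.5, 44.5, 54.5, 64.5, 74.5, 84.5, 94.5, 104.5
Σfm = 18×34.5 + 17×44.5 + 19×54.5 + 17×64.5 + 19×74.5 + 28×84.5 + 39×94.5 + 29×104.5 = 14007
n = Σf = 186
Mean = 14007 / 186 = 75.3065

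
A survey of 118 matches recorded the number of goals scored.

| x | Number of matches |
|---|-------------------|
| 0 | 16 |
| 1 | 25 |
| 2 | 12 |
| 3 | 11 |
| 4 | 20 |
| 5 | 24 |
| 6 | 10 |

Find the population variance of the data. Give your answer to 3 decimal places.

3.905

Values: 0, 1, 2, 3, 4, 5, 6
n = 118, Σfx = 342, mean = 2.8983
Σfx² = 1452
Σf(x − x̄)² = Σfx² − (Σfx)²/n = 1452 − 342²/118 = 460.7797
Population variance = 460.7797 / 118 = 3.9049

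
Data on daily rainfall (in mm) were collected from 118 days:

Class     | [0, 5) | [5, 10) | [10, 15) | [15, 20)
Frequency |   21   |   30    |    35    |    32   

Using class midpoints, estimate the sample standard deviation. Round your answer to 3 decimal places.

5.320

Midpoints: 2.5, 7.5, 12.5, 17.5
n = 118, Σfm = 1275, mean = 10.8051
Σfm² = 17087.5
Σf(m − x̄)² = Σfm² − (Σfm)²/n = 17087.5 − 1275²/118 = 3311.0169
Sample variance = 3311.0169 / 117 = 28.2993
Standard deviation = √28.2993 = 5.3197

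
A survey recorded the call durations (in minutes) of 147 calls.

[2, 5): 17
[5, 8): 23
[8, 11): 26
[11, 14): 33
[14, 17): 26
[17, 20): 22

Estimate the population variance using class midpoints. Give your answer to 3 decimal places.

Midpoints: 3.5, 6.5, 9.5, 12.5, 15.5, 18.5
n = 147, Σfm = 1678.5, mean = 11.4184
Σfm² = 22458.75
Σf(m − x̄)² = Σfm² − (Σfm)²/n = 22458.75 − 1678.5²/147 = 3293.0204
Population variance = 3293.0204 / 147 = 22.4015

22.401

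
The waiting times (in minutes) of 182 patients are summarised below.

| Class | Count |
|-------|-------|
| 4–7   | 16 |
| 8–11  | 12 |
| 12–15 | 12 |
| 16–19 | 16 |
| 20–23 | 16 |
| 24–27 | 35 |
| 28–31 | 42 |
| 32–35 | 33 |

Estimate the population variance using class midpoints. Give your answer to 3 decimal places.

Midpoints: 5.5, 9.5, 13.5, 17.5, 21.5, 25.5, 29.5, 33.5
n = 182, Σfm = 4225, mean = 23.2143
Σfm² = 112393.5
Σf(m − x̄)² = Σfm² − (Σfm)²/n = 112393.5 − 4225²/182 = 14313.1429
Population variance = 14313.1429 / 182 = 78.6436

78.644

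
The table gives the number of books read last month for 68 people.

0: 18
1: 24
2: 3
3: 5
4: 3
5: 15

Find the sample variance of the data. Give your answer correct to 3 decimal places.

3.698

Values: 0, 1, 2, 3, 4, 5
n = 68, Σfx = 132, mean = 1.9412
Σfx² = 504
Σf(x − x̄)² = Σfx² − (Σfx)²/n = 504 − 132²/68 = 247.7647
Sample variance = 247.7647 / 67 = 3.6980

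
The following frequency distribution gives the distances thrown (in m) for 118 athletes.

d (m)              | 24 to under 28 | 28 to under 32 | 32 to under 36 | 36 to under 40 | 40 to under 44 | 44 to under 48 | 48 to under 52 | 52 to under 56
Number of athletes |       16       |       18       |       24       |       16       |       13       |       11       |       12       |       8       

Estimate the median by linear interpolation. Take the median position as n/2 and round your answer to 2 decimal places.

36.25

Cumulative frequencies: 16, 34, 58, 74, 87, 98, 110, 118
n = 118; position = n/2 = 59.
This falls in the class 36 to under 40: L = 36, F = 58, f = 16, h = 4.
Median ≈ 36 + ((59 − 58) / 16) × 4 = 36.2500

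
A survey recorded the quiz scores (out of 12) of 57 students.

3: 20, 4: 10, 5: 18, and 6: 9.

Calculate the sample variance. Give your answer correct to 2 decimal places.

1.24

Values: 3, 4, 5, 6
n = 57, Σfx = 244, mean = 4.2807
Σfx² = 1114
Σf(x − x̄)² = Σfx² − (Σfx)²/n = 1114 − 244²/57 = 69.5088
Sample variance = 69.5088 / 56 = 1.2412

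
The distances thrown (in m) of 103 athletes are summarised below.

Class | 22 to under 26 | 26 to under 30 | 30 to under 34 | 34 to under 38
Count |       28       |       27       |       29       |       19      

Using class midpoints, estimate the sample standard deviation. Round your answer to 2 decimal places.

4.31

Midpoints: 24, 28, 32, 36
n = 103, Σfm = 3040, mean = 29.5146
Σfm² = 91616
Σf(m − x̄)² = Σfm² − (Σfm)²/n = 91616 − 3040²/103 = 1891.7282
Sample variance = 1891.7282 / 102 = 18.5464
Standard deviation = √18.5464 = 4.3065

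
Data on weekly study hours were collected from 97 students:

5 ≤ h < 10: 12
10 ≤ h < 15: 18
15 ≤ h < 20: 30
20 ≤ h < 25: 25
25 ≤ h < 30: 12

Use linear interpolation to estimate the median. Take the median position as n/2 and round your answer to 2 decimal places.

Cumulative frequencies: 12, 30, 60, 85, 97
n = 97; position = n/2 = 48.5.
This falls in the class 15 ≤ h < 20: L = 15, F = 30, f = 30, h = 5.
Median ≈ 15 + ((48.5 − 30) / 30) × 5 = 18.0833

18.08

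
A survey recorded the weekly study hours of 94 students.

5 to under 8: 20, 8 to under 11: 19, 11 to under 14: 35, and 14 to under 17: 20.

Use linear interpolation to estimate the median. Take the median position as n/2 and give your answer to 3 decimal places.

11.686

Cumulative frequencies: 20, 39, 74, 94
n = 94; position = n/2 = 47.
This falls in the class 11 to under 14: L = 11, F = 39, f = 35, h = 3.
Median ≈ 11 + ((47 − 39) / 35) × 3 = 11.6857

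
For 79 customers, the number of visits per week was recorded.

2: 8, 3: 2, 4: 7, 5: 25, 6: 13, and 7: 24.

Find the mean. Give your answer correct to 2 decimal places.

Values: 2, 3, 4, 5, 6, 7
Σfx = 8×2 + 2×3 + 7×4 + 25×5 + 13×6 + 24×7 = 421
n = Σf = 79
Mean = 421 / 79 = 5.3291

5.33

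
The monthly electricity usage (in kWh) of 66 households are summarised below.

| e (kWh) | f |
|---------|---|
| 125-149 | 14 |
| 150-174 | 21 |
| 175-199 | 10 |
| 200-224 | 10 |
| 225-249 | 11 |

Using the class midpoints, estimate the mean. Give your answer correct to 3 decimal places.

180.561

Midpoints: 137, 162, 187, 212, 237
Σfm = 14×137 + 21×162 + 10×187 + 10×212 + 11×237 = 11917
n = Σf = 66
Mean = 11917 / 66 = 180.5606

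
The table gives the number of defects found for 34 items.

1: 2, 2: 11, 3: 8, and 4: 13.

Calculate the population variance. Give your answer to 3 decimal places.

0.938

Values: 1, 2, 3, 4
n = 34, Σfx = 100, mean = 2.9412
Σfx² = 326
Σf(x − x̄)² = Σfx² − (Σfx)²/n = 326 − 100²/34 = 31.8824
Population variance = 31.8824 / 34 = 0.9377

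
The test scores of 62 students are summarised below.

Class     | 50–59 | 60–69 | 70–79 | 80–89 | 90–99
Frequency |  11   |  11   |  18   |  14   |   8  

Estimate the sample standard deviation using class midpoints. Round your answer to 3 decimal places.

12.858

Midpoints: 54.5, 64.5, 74.5, 84.5, 94.5
n = 62, Σfm = 4589, mean = 74.0161
Σfm² = 349745.5
Σf(m − x̄)² = Σfm² − (Σfm)²/n = 349745.5 − 4589²/62 = 10085.4839
Sample variance = 10085.4839 / 61 = 165.3358
Standard deviation = √165.3358 = 12.8583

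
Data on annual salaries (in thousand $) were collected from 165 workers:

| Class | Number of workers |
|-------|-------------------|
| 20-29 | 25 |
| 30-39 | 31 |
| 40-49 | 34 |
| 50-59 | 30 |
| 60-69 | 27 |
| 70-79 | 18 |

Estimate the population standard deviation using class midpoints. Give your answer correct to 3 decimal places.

15.789

Midpoints: 24.5, 34.5, 44.5, 54.5, 64.5, 74.5
n = 165, Σfm = 7912.5, mean = 47.9545
Σfm² = 420571.25
Σf(m − x̄)² = Σfm² − (Σfm)²/n = 420571.25 − 7912.5²/165 = 41130.9091
Population variance = 41130.9091 / 165 = 249.2782
Standard deviation = √249.2782 = 15.7885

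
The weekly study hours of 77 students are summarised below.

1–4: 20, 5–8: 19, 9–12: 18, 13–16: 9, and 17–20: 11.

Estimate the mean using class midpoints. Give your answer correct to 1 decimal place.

Midpoints: 2.5, 6.5, 10.5, 14.5, 18.5
Σfm = 20×2.5 + 19×6.5 + 18×10.5 + 9×14.5 + 11×18.5 = 696.5
n = Σf = 77
Mean = 696.5 / 77 = 9.0455

9.0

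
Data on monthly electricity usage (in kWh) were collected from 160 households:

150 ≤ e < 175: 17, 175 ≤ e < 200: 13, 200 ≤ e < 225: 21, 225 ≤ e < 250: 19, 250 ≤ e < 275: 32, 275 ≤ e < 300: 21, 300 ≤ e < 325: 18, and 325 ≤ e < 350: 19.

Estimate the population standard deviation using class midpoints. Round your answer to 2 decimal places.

Midpoints: 162.5, 187.5, 212.5, 237.5, 262.5, 287.5, 312.5, 337.5
n = 160, Σfm = 40650, mean = 254.0625
Σfm² = 10788750
Σf(m − x̄)² = Σfm² − (Σfm)²/n = 10788750 − 40650²/160 = 461109.3750
Population variance = 461109.3750 / 160 = 2881.9336
Standard deviation = √2881.9336 = 53.6836

53.68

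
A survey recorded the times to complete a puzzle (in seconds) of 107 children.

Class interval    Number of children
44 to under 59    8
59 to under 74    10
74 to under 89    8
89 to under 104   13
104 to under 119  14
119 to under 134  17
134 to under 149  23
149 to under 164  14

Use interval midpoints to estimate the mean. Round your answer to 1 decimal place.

113.5

Midpoints: 51.5, 66.5, 81.5, 96.5, 111.5, 126.5, 141.5, 156.5
Σfm = 8×51.5 + 10×66.5 + 8×81.5 + 13×96.5 + 14×111.5 + 17×126.5 + 23×141.5 + 14×156.5 = 12140.5
n = Σf = 107
Mean = 12140.5 / 107 = 113.4626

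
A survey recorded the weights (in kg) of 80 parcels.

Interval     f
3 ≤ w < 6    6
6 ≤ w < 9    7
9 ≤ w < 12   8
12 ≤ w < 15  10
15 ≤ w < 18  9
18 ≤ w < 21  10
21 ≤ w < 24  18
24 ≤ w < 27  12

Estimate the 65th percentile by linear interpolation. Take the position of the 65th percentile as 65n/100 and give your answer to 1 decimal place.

21.3

Cumulative frequencies: 6, 13, 21, 31, 40, 50, 68, 80
n = 80; position = 65n/100 = 52.
This falls in the class 21 ≤ w < 24: L = 21, F = 50, f = 18, h = 3.
65th percentile ≈ 21 + ((52 − 50) / 18) × 3 = 21.3333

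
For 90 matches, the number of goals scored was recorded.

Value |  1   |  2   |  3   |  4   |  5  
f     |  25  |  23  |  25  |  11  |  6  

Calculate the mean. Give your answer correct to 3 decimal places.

Values: 1, 2, 3, 4, 5
Σfx = 25×1 + 23×2 + 25×3 + 11×4 + 6×5 = 220
n = Σf = 90
Mean = 220 / 90 = 2.4444

2.444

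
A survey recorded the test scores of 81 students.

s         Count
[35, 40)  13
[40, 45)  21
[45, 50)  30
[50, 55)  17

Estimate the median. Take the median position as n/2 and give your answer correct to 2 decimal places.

Cumulative frequencies: 13, 34, 64, 81
n = 81; position = n/2 = 40.5.
This falls in the class [45, 50): L = 45, F = 34, f = 30, h = 5.
Median ≈ 45 + ((40.5 − 34) / 30) × 5 = 46.0833

46.08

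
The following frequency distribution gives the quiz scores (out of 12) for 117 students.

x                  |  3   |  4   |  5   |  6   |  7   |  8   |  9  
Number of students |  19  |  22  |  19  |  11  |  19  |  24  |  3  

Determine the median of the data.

5

Cumulative frequencies: 19, 41, 60, 71, 90, 114, 117
n = 117, so the median is the value in position (n+1)/2 = 59.
Position 59 falls at value 5.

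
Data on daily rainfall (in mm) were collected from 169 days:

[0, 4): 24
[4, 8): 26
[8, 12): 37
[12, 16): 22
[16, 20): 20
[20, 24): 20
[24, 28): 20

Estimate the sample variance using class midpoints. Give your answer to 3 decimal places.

59.719

Midpoints: 2, 6, 10, 14, 18, 22, 26
n = 169, Σfm = 2202, mean = 13.0296
Σfm² = 38724
Σf(m − x̄)² = Σfm² − (Σfm)²/n = 38724 − 2202²/169 = 10032.8521
Sample variance = 10032.8521 / 168 = 59.7194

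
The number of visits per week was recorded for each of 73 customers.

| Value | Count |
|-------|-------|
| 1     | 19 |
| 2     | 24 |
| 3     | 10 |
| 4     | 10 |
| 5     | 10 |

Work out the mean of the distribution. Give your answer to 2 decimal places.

Values: 1, 2, 3, 4, 5
Σfx = 19×1 + 24×2 + 10×3 + 10×4 + 10×5 = 187
n = Σf = 73
Mean = 187 / 73 = 2.5616

2.56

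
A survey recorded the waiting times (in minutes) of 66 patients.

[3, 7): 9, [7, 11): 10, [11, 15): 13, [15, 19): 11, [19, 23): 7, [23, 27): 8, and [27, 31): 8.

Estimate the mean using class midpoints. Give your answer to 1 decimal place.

16.2

Midpoints: 5, 9, 13, 17, 21, 25, 29
Σfm = 9×5 + 10×9 + 13×13 + 11×17 + 7×21 + 8×25 + 8×29 = 1070
n = Σf = 66
Mean = 1070 / 66 = 16.2121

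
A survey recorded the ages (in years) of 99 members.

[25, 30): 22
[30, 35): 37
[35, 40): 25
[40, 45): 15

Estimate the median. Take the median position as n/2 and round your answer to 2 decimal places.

33.72

Cumulative frequencies: 22, 59, 84, 99
n = 99; position = n/2 = 49.5.
This falls in the class [30, 35): L = 30, F = 22, f = 37, h = 5.
Median ≈ 30 + ((49.5 − 22) / 37) × 5 = 33.7162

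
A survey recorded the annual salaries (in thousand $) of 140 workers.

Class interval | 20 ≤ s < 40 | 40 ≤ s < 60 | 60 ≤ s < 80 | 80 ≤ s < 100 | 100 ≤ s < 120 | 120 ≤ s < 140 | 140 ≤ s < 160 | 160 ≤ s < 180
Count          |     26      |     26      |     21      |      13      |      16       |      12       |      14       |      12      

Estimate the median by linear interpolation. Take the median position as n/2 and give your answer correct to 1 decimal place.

Cumulative frequencies: 26, 52, 73, 86, 102, 114, 128, 140
n = 140; position = n/2 = 70.
This falls in the class 60 ≤ s < 80: L = 60, F = 52, f = 21, h = 20.
Median ≈ 60 + ((70 − 52) / 21) × 20 = 77.1429

77.1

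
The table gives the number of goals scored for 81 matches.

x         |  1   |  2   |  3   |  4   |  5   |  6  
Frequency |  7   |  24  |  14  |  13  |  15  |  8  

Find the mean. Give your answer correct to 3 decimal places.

Values: 1, 2, 3, 4, 5, 6
Σfx = 7×1 + 24×2 + 14×3 + 13×4 + 15×5 + 8×6 = 272
n = Σf = 81
Mean = 272 / 81 = 3.3580

3.358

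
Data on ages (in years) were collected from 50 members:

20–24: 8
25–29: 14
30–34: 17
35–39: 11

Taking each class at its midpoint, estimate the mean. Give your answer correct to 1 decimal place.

30.1

Midpoints: 22, 27, 32, 37
Σfm = 8×22 + 14×27 + 17×32 + 11×37 = 1505
n = Σf = 50
Mean = 1505 / 50 = 30.1000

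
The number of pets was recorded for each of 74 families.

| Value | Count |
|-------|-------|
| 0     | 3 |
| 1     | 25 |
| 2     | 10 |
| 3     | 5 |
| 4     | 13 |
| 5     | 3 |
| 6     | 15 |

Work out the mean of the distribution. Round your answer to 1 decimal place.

2.9

Values: 0, 1, 2, 3, 4, 5, 6
Σfx = 3×0 + 25×1 + 10×2 + 5×3 + 13×4 + 3×5 + 15×6 = 217
n = Σf = 74
Mean = 217 / 74 = 2.9324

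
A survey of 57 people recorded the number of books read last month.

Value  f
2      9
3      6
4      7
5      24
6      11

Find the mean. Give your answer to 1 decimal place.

Values: 2, 3, 4, 5, 6
Σfx = 9×2 + 6×3 + 7×4 + 24×5 + 11×6 = 250
n = Σf = 57
Mean = 250 / 57 = 4.3860

4.4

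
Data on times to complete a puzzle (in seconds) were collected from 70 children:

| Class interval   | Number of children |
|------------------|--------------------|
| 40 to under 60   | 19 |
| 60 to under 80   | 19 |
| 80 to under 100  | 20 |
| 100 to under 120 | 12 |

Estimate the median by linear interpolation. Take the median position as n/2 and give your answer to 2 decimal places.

Cumulative frequencies: 19, 38, 58, 70
n = 70; position = n/2 = 35.
This falls in the class 60 to under 80: L = 60, F = 19, f = 19, h = 20.
Median ≈ 60 + ((35 − 19) / 19) × 20 = 76.8421

76.84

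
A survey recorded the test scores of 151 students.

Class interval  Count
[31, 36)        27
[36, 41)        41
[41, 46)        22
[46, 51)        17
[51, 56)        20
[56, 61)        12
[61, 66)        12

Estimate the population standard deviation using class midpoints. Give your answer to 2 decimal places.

9.38

Midpoints: 33.5, 38.5, 43.5, 48.5, 53.5, 58.5, 63.5
n = 151, Σfm = 6798.5, mean = 45.0232
Σfm² = 319389.75
Σf(m − x̄)² = Σfm² − (Σfm)²/n = 319389.75 − 6798.5²/151 = 13299.6689
Population variance = 13299.6689 / 151 = 88.0773
Standard deviation = √88.0773 = 9.3849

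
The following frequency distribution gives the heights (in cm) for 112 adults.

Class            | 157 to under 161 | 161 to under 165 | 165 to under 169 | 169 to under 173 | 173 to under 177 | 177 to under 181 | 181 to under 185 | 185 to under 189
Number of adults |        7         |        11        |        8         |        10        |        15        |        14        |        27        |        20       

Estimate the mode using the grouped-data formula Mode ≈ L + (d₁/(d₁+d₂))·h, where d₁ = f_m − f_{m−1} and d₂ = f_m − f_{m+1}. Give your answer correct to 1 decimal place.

183.6

Modal class: 181 to under 185 (highest frequency 27).
d₁ = 27 − 14 = 13, d₂ = 27 − 20 = 7
Mode ≈ 181 + (13/(13+7)) × 4 = 181 + 2.6000 = 183.6000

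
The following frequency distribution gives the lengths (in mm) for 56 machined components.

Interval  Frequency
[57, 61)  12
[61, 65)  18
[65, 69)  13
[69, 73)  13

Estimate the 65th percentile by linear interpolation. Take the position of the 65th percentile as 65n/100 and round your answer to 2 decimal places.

Cumulative frequencies: 12, 30, 43, 56
n = 56; position = 65n/100 = 36.4.
This falls in the class [65, 69): L = 65, F = 30, f = 13, h = 4.
65th percentile ≈ 65 + ((36.4 − 30) / 13) × 4 = 66.9692

66.97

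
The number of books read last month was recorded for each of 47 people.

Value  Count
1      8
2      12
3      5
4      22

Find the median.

Cumulative frequencies: 8, 20, 25, 47
n = 47, so the median is the value in position (n+1)/2 = 24.
Position 24 falls at value 3.

3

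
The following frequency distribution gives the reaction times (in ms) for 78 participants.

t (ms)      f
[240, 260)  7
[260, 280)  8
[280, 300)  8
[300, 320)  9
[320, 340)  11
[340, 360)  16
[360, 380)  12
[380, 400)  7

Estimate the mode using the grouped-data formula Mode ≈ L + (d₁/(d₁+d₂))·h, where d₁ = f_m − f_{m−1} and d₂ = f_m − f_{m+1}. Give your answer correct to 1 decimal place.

Modal class: [340, 360) (highest frequency 16).
d₁ = 16 − 11 = 5, d₂ = 16 − 12 = 4
Mode ≈ 340 + (5/(5+4)) × 20 = 340 + 11.1111 = 351.1111

351.1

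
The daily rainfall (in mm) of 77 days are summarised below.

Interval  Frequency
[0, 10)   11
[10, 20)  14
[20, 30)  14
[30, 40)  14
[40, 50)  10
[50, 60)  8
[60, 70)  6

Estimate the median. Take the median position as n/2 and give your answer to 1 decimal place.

29.6

Cumulative frequencies: 11, 25, 39, 53, 63, 71, 77
n = 77; position = n/2 = 38.5.
This falls in the class [20, 30): L = 20, F = 25, f = 14, h = 10.
Median ≈ 20 + ((38.5 − 25) / 14) × 10 = 29.6429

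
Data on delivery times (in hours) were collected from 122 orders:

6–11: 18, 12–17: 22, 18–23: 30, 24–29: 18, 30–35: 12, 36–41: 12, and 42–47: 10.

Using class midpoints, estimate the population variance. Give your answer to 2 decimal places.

117.59

Midpoints: 8.5, 14.5, 20.5, 26.5, 32.5, 38.5, 44.5
n = 122, Σfm = 2861, mean = 23.4508
Σfm² = 81438.5
Σf(m − x̄)² = Σfm² − (Σfm)²/n = 81438.5 − 2861²/122 = 14345.7049
Population variance = 14345.7049 / 122 = 117.5877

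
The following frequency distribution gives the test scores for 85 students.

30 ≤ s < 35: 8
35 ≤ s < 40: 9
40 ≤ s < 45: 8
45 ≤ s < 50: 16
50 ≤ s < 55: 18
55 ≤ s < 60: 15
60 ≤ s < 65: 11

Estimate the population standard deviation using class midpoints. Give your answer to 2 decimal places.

Midpoints: 32.5, 37.5, 42.5, 47.5, 52.5, 57.5, 62.5
n = 85, Σfm = 4192.5, mean = 49.3235
Σfm² = 213831.25
Σf(m − x̄)² = Σfm² − (Σfm)²/n = 213831.25 − 4192.5²/85 = 7042.3529
Population variance = 7042.3529 / 85 = 82.8512
Standard deviation = √82.8512 = 9.1023

9.10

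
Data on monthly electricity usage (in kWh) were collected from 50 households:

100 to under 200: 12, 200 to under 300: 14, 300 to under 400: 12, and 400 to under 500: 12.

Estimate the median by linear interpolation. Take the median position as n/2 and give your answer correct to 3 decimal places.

Cumulative frequencies: 12, 26, 38, 50
n = 50; position = n/2 = 25.
This falls in the class 200 to under 300: L = 200, F = 12, f = 14, h = 100.
Median ≈ 200 + ((25 − 12) / 14) × 100 = 292.8571

292.857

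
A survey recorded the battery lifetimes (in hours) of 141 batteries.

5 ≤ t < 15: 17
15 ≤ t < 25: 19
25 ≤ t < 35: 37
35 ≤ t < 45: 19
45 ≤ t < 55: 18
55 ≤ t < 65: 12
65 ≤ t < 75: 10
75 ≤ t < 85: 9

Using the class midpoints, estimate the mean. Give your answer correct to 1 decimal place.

Midpoints: 10, 20, 30, 40, 50, 60, 70, 80
Σfm = 17×10 + 19×20 + 37×30 + 19×40 + 18×50 + 12×60 + 10×70 + 9×80 = 5460
n = Σf = 141
Mean = 5460 / 141 = 38.7234

38.7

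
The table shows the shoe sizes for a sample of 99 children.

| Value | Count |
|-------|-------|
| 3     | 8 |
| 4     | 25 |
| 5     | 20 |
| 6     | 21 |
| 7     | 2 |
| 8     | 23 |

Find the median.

5

Cumulative frequencies: 8, 33, 53, 74, 76, 99
n = 99, so the median is the value in position (n+1)/2 = 50.
Position 50 falls at value 5.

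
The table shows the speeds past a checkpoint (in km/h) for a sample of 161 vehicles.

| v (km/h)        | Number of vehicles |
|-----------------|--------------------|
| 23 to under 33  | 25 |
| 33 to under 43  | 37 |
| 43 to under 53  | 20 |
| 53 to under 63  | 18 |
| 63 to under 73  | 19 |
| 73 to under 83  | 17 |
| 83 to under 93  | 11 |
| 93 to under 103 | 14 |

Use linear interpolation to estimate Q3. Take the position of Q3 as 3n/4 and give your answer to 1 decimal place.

74.0

Cumulative frequencies: 25, 62, 82, 100, 119, 136, 147, 161
n = 161; position = 3n/4 = 120.75.
This falls in the class 73 to under 83: L = 73, F = 119, f = 17, h = 10.
Upper quartile ≈ 73 + ((120.75 − 119) / 17) × 10 = 74.0294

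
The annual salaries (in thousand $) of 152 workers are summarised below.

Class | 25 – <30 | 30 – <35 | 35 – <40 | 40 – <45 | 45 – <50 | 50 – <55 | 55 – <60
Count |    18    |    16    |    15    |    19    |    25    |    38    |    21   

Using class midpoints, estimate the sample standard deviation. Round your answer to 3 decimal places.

Midpoints: 27.5, 32.5, 37.5, 42.5, 47.5, 52.5, 57.5
n = 152, Σfm = 6775, mean = 44.5724
Σfm² = 316500
Σf(m − x̄)² = Σfm² − (Σfm)²/n = 316500 − 6775²/152 = 14522.2039
Sample variance = 14522.2039 / 151 = 96.1735
Standard deviation = √96.1735 = 9.8068

9.807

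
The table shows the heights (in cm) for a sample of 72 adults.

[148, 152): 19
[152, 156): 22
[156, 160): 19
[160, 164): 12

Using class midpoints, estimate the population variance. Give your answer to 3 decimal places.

17.333

Midpoints: 150, 154, 158, 162
n = 72, Σfm = 11184, mean = 155.3333
Σfm² = 1738496
Σf(m − x̄)² = Σfm² − (Σfm)²/n = 1738496 − 11184²/72 = 1248.0000
Population variance = 1248.0000 / 72 = 17.3333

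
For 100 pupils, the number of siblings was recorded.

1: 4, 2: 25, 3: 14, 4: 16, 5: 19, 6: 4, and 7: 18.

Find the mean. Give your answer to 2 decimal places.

4.05

Values: 1, 2, 3, 4, 5, 6, 7
Σfx = 4×1 + 25×2 + 14×3 + 16×4 + 19×5 + 4×6 + 18×7 = 405
n = Σf = 100
Mean = 405 / 100 = 4.0500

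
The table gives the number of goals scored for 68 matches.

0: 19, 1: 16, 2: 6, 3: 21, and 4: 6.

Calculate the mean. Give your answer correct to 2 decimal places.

Values: 0, 1, 2, 3, 4
Σfx = 19×0 + 16×1 + 6×2 + 21×3 + 6×4 = 115
n = Σf = 68
Mean = 115 / 68 = 1.6912

1.69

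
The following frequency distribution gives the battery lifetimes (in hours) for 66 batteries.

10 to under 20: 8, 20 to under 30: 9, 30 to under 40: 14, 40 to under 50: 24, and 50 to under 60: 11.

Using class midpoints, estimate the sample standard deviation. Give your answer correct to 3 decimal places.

Midpoints: 15, 25, 35, 45, 55
n = 66, Σfm = 2520, mean = 38.1818
Σfm² = 106450
Σf(m − x̄)² = Σfm² − (Σfm)²/n = 106450 − 2520²/66 = 10231.8182
Sample variance = 10231.8182 / 65 = 157.4126
Standard deviation = √157.4126 = 12.5464

12.546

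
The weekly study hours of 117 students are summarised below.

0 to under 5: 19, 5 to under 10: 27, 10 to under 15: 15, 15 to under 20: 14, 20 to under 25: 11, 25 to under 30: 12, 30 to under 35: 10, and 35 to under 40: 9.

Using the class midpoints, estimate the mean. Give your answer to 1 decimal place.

Midpoints: 2.5, 7.5, 12.5, 17.5, 22.5, 27.5, 32.5, 37.5
Σfm = 19×2.5 + 27×7.5 + 15×12.5 + 14×17.5 + 11×22.5 + 12×27.5 + 10×32.5 + 9×37.5 = 1922.5
n = Σf = 117
Mean = 1922.5 / 117 = 16.4316

16.4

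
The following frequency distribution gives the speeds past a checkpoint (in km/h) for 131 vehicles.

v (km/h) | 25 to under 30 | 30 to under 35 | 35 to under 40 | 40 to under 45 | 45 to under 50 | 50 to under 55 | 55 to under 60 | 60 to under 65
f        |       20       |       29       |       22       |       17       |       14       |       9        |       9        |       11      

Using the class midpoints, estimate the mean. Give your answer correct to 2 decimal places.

41.09

Midpoints: 27.5, 32.5, 37.5, 42.5, 47.5, 52.5, 57.5, 62.5
Σfm = 20×27.5 + 29×32.5 + 22×37.5 + 17×42.5 + 14×47.5 + 9×52.5 + 9×57.5 + 11×62.5 = 5382.5
n = Σf = 131
Mean = 5382.5 / 131 = 41.0878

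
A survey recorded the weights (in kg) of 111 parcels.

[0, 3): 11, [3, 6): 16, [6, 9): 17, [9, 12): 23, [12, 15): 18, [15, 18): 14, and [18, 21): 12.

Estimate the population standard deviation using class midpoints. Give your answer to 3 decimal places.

5.418

Midpoints: 1.5, 4.5, 7.5, 10.5, 13.5, 16.5, 19.5
n = 111, Σfm = 1165.5, mean = 10.5000
Σfm² = 15495.75
Σf(m − x̄)² = Σfm² − (Σfm)²/n = 15495.75 − 1165.5²/111 = 3258.0000
Population variance = 3258.0000 / 111 = 29.3514
Standard deviation = √29.3514 = 5.4177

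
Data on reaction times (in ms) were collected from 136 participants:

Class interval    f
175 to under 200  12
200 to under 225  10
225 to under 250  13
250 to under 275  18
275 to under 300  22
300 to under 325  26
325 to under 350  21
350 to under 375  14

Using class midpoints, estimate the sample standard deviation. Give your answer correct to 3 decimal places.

Midpoints: 187.5, 212.5, 237.5, 262.5, 287.5, 312.5, 337.5, 362.5
n = 136, Σfm = 38800, mean = 285.2941
Σfm² = 11436250
Σf(m − x̄)² = Σfm² − (Σfm)²/n = 11436250 − 38800²/136 = 366838.2353
Sample variance = 366838.2353 / 135 = 2717.3203
Standard deviation = √2717.3203 = 52.1279

52.128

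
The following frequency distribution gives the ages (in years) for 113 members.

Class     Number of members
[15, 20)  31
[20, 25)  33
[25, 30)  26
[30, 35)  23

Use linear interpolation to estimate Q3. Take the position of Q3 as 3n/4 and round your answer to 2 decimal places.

28.99

Cumulative frequencies: 31, 64, 90, 113
n = 113; position = 3n/4 = 84.75.
This falls in the class [25, 30): L = 25, F = 64, f = 26, h = 5.
Upper quartile ≈ 25 + ((84.75 − 64) / 26) × 5 = 28.9904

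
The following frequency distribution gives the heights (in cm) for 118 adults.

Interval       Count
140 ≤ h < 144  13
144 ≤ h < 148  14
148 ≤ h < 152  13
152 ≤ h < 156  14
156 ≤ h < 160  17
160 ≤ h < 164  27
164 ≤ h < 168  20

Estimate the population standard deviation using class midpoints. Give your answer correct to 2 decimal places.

7.97

Midpoints: 142, 146, 150, 154, 158, 162, 166
n = 118, Σfm = 18376, mean = 155.7288
Σfm² = 2869176
Σf(m − x̄)² = Σfm² − (Σfm)²/n = 2869176 − 18376²/118 = 7503.3220
Population variance = 7503.3220 / 118 = 63.5875
Standard deviation = √63.5875 = 7.9742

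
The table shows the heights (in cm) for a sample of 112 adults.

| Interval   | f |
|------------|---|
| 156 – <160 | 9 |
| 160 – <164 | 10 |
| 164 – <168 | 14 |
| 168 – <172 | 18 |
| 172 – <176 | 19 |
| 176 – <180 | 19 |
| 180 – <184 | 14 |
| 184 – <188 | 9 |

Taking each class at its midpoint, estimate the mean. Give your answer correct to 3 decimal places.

Midpoints: 158, 162, 166, 170, 174, 178, 182, 186
Σfm = 9×158 + 10×162 + 14×166 + 18×170 + 19×174 + 19×178 + 14×182 + 9×186 = 19336
n = Σf = 112
Mean = 19336 / 112 = 172.6429

172.643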